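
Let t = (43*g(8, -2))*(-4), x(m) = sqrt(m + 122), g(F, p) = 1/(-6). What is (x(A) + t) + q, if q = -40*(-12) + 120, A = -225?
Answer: 1886/3 + I*sqrt(103) ≈ 628.67 + 10.149*I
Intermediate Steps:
q = 600 (q = 480 + 120 = 600)
g(F, p) = -1/6
x(m) = sqrt(122 + m)
t = 86/3 (t = (43*(-1/6))*(-4) = -43/6*(-4) = 86/3 ≈ 28.667)
(x(A) + t) + q = (sqrt(122 - 225) + 86/3) + 600 = (sqrt(-103) + 86/3) + 600 = (I*sqrt(103) + 86/3) + 600 = (86/3 + I*sqrt(103)) + 600 = 1886/3 + I*sqrt(103)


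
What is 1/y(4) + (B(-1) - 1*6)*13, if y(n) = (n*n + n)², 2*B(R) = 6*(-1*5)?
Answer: -109199/400 ≈ -273.00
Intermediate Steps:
B(R) = -15 (B(R) = (6*(-1*5))/2 = (6*(-5))/2 = (½)*(-30) = -15)
y(n) = (n + n²)² (y(n) = (n² + n)² = (n + n²)²)
1/y(4) + (B(-1) - 1*6)*13 = 1/(4²*(1 + 4)²) + (-15 - 1*6)*13 = 1/(16*5²) + (-15 - 6)*13 = 1/(16*25) - 21*13 = 1/400 - 273 = -109199/400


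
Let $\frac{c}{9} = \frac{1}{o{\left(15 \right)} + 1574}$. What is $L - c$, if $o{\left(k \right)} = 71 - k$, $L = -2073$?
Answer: $- \frac{3378999}{1630} \approx -2073.0$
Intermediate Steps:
$c = \frac{9}{1630}$ ($c = \frac{9}{\left(71 - 15\right) + 1574} = \frac{9}{56 + 1574} = \frac{9}{1630} \approx 0.0055215$)
$L - c = -2073 - \frac{9}{1630} = - \frac{3378999}{1630}$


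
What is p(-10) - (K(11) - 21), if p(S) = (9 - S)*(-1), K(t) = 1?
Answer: 1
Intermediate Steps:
p(S) = -9 + S
p(-10) - (K(11) - 21) = (-9 - 10) - (1 - 21) = -19 - 1*(-20) = -19 + 20 = 1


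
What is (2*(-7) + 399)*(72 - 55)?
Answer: 6545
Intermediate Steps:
(2*(-7) + 399)*(72 - 55) = (-14 + 399)*17 = 385*17 = 6545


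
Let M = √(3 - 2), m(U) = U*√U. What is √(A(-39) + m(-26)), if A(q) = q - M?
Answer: √(-40 - 26*I*√26) ≈ 7.017 - 9.4466*I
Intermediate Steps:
m(U) = U^(3/2)
M = 1 (M = √1 = 1)
A(q) = -1 + q (A(q) = q - 1*1 = q - 1 = -1 + q)
√(A(-39) + m(-26)) = √((-1 - 39) + (-26)^(3/2)) = √(-40 - 26*I*√26)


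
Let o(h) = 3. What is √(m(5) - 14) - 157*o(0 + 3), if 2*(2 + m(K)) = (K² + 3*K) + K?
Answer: -471 + √26/2 ≈ -468.45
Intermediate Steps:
m(K) = -2 + K²/2 + 2*K (m(K) = -2 + ((K² + 3*K) + K)/2 = -2 + (K² + 4*K)/2 = -2 + (K²/2 + 2*K) = -2 + K²/2 + 2*K)
√(m(5) - 14) - 157*o(0 + 3) = √((-2 + (½)*5² + 2*5) - 14) - 157*3 = √((-2 + (½)*25 + 10) - 14) - 471 = √((-2 + 25/2 + 10) - 14) - 471 = √(41/2 - 14) - 471 = √(13/2) - 471 = √26/2 - 471 = -471 + √26/2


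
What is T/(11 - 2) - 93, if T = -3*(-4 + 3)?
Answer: -278/3 ≈ -92.667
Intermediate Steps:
T = 3 (T = -3*(-1) = 3)
T/(11 - 2) - 93 = 3/(11 - 2) - 93 = 3/9 - 93 = 3*(⅑) - 93 = ⅓ - 93 = -278/3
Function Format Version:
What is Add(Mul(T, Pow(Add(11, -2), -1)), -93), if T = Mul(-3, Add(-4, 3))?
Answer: Rational(-278, 3) ≈ -92.667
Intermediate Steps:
T = 3 (T = Mul(-3, -1) = 3)
Add(Mul(T, Pow(Add(11, -2), -1)), -93) = Add(Mul(3, Pow(Add(11, -2), -1)), -93) = Add(Mul(3, Pow(9, -1)), -93) = Add(Mul(3, Rational(1, 9)), -93) = Add(Rational(1, 3), -93) = Rational(-278, 3)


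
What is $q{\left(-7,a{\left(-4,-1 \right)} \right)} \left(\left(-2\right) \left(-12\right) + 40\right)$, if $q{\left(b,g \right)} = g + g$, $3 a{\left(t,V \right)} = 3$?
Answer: $128$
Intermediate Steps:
$a{\left(t,V \right)} = 1$ ($a{\left(t,V \right)} = \frac{1}{3} \cdot 3 = 1$)
$q{\left(b,g \right)} = 2 g$
$q{\left(-7,a{\left(-4,-1 \right)} \right)} \left(\left(-2\right) \left(-12\right) + 40\right) = 2 \cdot 1 \left(\left(-2\right) \left(-12\right) + 40\right) = 2 \left(24 + 40\right) = 2 \cdot 64 = 128$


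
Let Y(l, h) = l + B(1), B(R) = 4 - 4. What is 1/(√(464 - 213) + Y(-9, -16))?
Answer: 9/170 + √251/170 ≈ 0.14614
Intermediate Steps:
B(R) = 0
Y(l, h) = l (Y(l, h) = l + 0 = l)
1/(√(464 - 213) + Y(-9, -16)) = 1/(√(464 - 213) - 9) = 1/(√251 - 9) = 1/(-9 + √251)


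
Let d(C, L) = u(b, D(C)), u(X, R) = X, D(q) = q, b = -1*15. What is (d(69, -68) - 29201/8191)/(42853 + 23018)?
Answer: -152066/539549361 ≈ -0.00028184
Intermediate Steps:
b = -15
d(C, L) = -15
(d(69, -68) - 29201/8191)/(42853 + 23018) = (-15 - 29201/8191)/(42853 + 23018) = (-15 - 29201*1/8191)/65871 = (-15 - 29201/8191)*(1/65871) = -152066/8191*1/65871 = -152066/539549361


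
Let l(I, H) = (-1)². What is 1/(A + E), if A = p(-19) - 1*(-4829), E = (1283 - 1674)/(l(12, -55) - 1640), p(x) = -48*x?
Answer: 1639/9409890 ≈ 0.00017418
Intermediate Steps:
l(I, H) = 1
E = 391/1639 (E = (1283 - 1674)/(1 - 1640) = -391/(-1639) = -391*(-1/1639) = 391/1639 ≈ 0.23856)
A = 5741 (A = -48*(-19) - 1*(-4829) = 912 + 4829 = 5741)
1/(A + E) = 1/(5741 + 391/1639) = 1/(9409890/1639) = 1639/9409890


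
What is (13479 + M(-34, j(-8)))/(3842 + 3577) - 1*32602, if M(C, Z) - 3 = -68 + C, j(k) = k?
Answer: -80620286/2473 ≈ -32600.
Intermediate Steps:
M(C, Z) = -65 + C (M(C, Z) = 3 + (-68 + C) = -65 + C)
(13479 + M(-34, j(-8)))/(3842 + 3577) - 1*32602 = (13479 + (-65 - 34))/(3842 + 3577) - 1*32602 = (13479 - 99)/7419 - 32602 = 13380*(1/7419) - 32602 = 4460/2473 - 32602 = -80620286/2473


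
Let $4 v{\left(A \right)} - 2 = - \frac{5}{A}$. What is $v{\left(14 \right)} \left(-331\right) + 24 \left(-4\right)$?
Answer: $- \frac{12989}{56} \approx -231.95$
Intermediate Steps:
$v{\left(A \right)} = \frac{1}{2} - \frac{5}{4 A}$ ($v{\left(A \right)} = \frac{1}{2} + \frac{\left(-5\right) \frac{1}{A}}{4} = \frac{1}{2} - \frac{5}{4 A}$)
$v{\left(14 \right)} \left(-331\right) + 24 \left(-4\right) = \frac{-5 + 2 \cdot 14}{4 \cdot 14} \left(-331\right) + 24 \left(-4\right) = \frac{1}{4} \cdot \frac{1}{14} \left(-5 + 28\right) \left(-331\right) - 96 = \frac{1}{4} \cdot \frac{1}{14} \cdot 23 \left(-331\right) - 96 = \frac{23}{56} \left(-331\right) - 96 = - \frac{7613}{56} - 96 = - \frac{12989}{56}$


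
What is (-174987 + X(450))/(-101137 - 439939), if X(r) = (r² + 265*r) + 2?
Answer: -146765/541076 ≈ -0.27125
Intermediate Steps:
X(r) = 2 + r² + 265*r
(-174987 + X(450))/(-101137 - 439939) = (-174987 + (2 + 450² + 265*450))/(-101137 - 439939) = (-174987 + (2 + 202500 + 119250))/(-541076) = (-174987 + 321752)*(-1/541076) = 146765*(-1/541076) = -146765/541076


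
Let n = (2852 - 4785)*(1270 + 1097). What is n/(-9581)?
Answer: 4575411/9581 ≈ 477.55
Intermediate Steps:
n = -4575411 (n = -1933*2367 = -4575411)
n/(-9581) = -4575411/(-9581) = -4575411*(-1/9581) = 4575411/9581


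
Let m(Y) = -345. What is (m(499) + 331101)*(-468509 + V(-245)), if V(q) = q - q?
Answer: -154962162804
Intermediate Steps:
V(q) = 0
(m(499) + 331101)*(-468509 + V(-245)) = (-345 + 331101)*(-468509 + 0) = 330756*(-468509) = -154962162804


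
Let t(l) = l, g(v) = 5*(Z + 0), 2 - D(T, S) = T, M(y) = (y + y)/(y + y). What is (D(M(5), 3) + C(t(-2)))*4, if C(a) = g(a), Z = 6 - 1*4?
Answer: 44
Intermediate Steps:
M(y) = 1 (M(y) = (2*y)/((2*y)) = (2*y)*(1/(2*y)) = 1)
Z = 2 (Z = 6 - 4 = 2)
D(T, S) = 2 - T
g(v) = 10 (g(v) = 5*(2 + 0) = 5*2 = 10)
C(a) = 10
(D(M(5), 3) + C(t(-2)))*4 = ((2 - 1*1) + 10)*4 = ((2 - 1) + 10)*4 = (1 + 10)*4 = 11*4 = 44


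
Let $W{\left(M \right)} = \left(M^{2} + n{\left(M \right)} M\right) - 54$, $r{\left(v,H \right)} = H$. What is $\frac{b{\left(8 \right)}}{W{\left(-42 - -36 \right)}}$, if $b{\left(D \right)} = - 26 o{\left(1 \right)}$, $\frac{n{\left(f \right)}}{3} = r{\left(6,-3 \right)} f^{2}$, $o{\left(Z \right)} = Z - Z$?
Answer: $0$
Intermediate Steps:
$o{\left(Z \right)} = 0$
$n{\left(f \right)} = - 9 f^{2}$ ($n{\left(f \right)} = 3 \left(- 3 f^{2}\right) = - 9 f^{2}$)
$b{\left(D \right)} = 0$ ($b{\left(D \right)} = \left(-26\right) 0 = 0$)
$W{\left(M \right)} = -54 + M^{2} - 9 M^{3}$ ($W{\left(M \right)} = \left(M^{2} + - 9 M^{2} M\right) - 54 = \left(M^{2} - 9 M^{3}\right) - 54 = -54 + M^{2} - 9 M^{3}$)
$\frac{b{\left(8 \right)}}{W{\left(-42 - -36 \right)}} = \frac{0}{-54 + \left(-42 - -36\right)^{2} - 9 \left(-42 - -36\right)^{3}} = \frac{0}{-54 + \left(-42 + 36\right)^{2} - 9 \left(-42 + 36\right)^{3}} = \frac{0}{-54 + \left(-6\right)^{2} - 9 \left(-6\right)^{3}} = \frac{0}{-54 + 36 - -1944} = \frac{0}{-54 + 36 + 1944} = \frac{0}{1926} = 0 \cdot \frac{1}{1926} = 0$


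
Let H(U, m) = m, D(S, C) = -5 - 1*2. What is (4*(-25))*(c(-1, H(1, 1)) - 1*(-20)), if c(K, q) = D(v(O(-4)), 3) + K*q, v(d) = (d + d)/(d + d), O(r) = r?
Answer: -1200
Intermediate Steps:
v(d) = 1 (v(d) = (2*d)/((2*d)) = (2*d)*(1/(2*d)) = 1)
D(S, C) = -7 (D(S, C) = -5 - 2 = -7)
c(K, q) = -7 + K*q
(4*(-25))*(c(-1, H(1, 1)) - 1*(-20)) = (4*(-25))*((-7 - 1*1) - 1*(-20)) = -100*((-7 - 1) + 20) = -100*(-8 + 20) = -100*12 = -1200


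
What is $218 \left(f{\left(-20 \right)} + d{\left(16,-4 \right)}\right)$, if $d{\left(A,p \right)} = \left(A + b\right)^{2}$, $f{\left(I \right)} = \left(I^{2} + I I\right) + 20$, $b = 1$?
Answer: $241762$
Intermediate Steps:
$f{\left(I \right)} = 20 + 2 I^{2}$ ($f{\left(I \right)} = \left(I^{2} + I^{2}\right) + 20 = 2 I^{2} + 20 = 20 + 2 I^{2}$)
$d{\left(A,p \right)} = \left(1 + A\right)^{2}$ ($d{\left(A,p \right)} = \left(A + 1\right)^{2} = \left(1 + A\right)^{2}$)
$218 \left(f{\left(-20 \right)} + d{\left(16,-4 \right)}\right) = 218 \left(\left(20 + 2 \left(-20\right)^{2}\right) + \left(1 + 16\right)^{2}\right) = 218 \left(\left(20 + 2 \cdot 400\right) + 17^{2}\right) = 218 \left(\left(20 + 800\right) + 289\right) = 218 \left(820 + 289\right) = 218 \cdot 1109 = 241762$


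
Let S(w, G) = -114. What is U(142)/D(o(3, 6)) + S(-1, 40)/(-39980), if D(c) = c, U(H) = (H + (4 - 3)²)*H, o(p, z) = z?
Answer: 202958641/59970 ≈ 3384.3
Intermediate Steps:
U(H) = H*(1 + H) (U(H) = (H + 1²)*H = (H + 1)*H = (1 + H)*H = H*(1 + H))
U(142)/D(o(3, 6)) + S(-1, 40)/(-39980) = (142*(1 + 142))/6 - 114/(-39980) = (142*143)*(⅙) - 114*(-1/39980) = 20306*(⅙) + 57/19990 = 10153/3 + 57/19990 = 202958641/59970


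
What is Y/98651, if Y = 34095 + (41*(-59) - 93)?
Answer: 31583/98651 ≈ 0.32015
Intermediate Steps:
Y = 31583 (Y = 34095 + (-2419 - 93) = 34095 - 2512 = 31583)
Y/98651 = 31583/98651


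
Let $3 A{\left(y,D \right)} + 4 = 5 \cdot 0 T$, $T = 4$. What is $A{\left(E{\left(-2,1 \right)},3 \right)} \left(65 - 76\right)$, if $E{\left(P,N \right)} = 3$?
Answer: $\frac{44}{3} \approx 14.667$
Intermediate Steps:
$A{\left(y,D \right)} = - \frac{4}{3}$ ($A{\left(y,D \right)} = - \frac{4}{3} + \frac{5 \cdot 0 \cdot 4}{3} = - \frac{4}{3} + \frac{0 \cdot 4}{3} = - \frac{4}{3} + \frac{1}{3} \cdot 0 = - \frac{4}{3} + 0 = - \frac{4}{3}$)
$A{\left(E{\left(-2,1 \right)},3 \right)} \left(65 - 76\right) = - \frac{4 \left(65 - 76\right)}{3} = \left(- \frac{4}{3}\right) \left(-11\right) = \frac{44}{3}$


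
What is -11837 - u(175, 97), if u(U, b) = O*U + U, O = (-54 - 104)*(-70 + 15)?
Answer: -1532762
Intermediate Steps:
O = 8690 (O = -158*(-55) = 8690)
u(U, b) = 8691*U (u(U, b) = 8690*U + U = 8691*U)
-11837 - u(175, 97) = -11837 - 8691*175 = -11837 - 1*1520925 = -11837 - 1520925 = -1532762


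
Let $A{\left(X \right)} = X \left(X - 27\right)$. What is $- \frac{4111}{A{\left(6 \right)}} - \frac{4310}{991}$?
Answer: $\frac{3530941}{124866} \approx 28.278$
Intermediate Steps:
$A{\left(X \right)} = X \left(-27 + X\right)$
$- \frac{4111}{A{\left(6 \right)}} - \frac{4310}{991} = - \frac{4111}{6 \left(-27 + 6\right)} - \frac{4310}{991} = - \frac{4111}{6 \left(-21\right)} - \frac{4310}{991} = - \frac{4111}{-126} - \frac{4310}{991} = \left(-4111\right) \left(- \frac{1}{126}\right) - \frac{4310}{991} = \frac{4111}{126} - \frac{4310}{991} = \frac{3530941}{124866}$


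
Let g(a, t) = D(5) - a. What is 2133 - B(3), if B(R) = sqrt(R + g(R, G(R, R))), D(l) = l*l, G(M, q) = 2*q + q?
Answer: 2128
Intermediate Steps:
G(M, q) = 3*q
D(l) = l**2
g(a, t) = 25 - a (g(a, t) = 5**2 - a = 25 - a)
B(R) = 5 (B(R) = sqrt(R + (25 - R)) = sqrt(25) = 5)
2133 - B(3) = 2133 - 1*5 = 2133 - 5 = 2128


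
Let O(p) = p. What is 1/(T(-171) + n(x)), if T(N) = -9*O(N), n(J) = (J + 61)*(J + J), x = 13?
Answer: 1/3463 ≈ 0.00028877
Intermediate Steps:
n(J) = 2*J*(61 + J) (n(J) = (61 + J)*(2*J) = 2*J*(61 + J))
T(N) = -9*N
1/(T(-171) + n(x)) = 1/(-9*(-171) + 2*13*(61 + 13)) = 1/(1539 + 2*13*74) = 1/(1539 + 1924) = 1/3463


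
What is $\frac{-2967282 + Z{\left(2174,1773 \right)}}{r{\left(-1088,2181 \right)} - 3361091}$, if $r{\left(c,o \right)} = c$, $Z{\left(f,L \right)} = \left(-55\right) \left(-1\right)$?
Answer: $\frac{2967227}{3362179} \approx 0.88253$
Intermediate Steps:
$Z{\left(f,L \right)} = 55$
$\frac{-2967282 + Z{\left(2174,1773 \right)}}{r{\left(-1088,2181 \right)} - 3361091} = \frac{-2967282 + 55}{-1088 - 3361091} = - \frac{2967227}{-3362179} = \left(-2967227\right) \left(- \frac{1}{3362179}\right) = \frac{2967227}{3362179}$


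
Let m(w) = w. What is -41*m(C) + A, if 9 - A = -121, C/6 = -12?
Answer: 3082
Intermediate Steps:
C = -72 (C = 6*(-12) = -72)
A = 130 (A = 9 - 1*(-121) = 9 + 121 = 130)
-41*m(C) + A = -41*(-72) + 130 = 2952 + 130 = 3082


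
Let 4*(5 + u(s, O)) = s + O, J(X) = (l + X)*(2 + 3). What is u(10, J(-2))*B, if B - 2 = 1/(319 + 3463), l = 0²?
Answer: -37825/3782 ≈ -10.001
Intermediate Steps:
l = 0
J(X) = 5*X (J(X) = (0 + X)*(2 + 3) = X*5 = 5*X)
B = 7565/3782 (B = 2 + 1/(319 + 3463) = 2 + 1/3782 = 7565/3782 ≈ 2.0003)
u(s, O) = -5 + O/4 + s/4 (u(s, O) = -5 + (s + O)/4 = -5 + (O + s)/4 = -5 + (O/4 + s/4) = -5 + O/4 + s/4)
u(10, J(-2))*B = (-5 + (5*(-2))/4 + (¼)*10)*(7565/3782) = (-5 + (¼)*(-10) + 5/2)*(7565/3782) = (-5 - 5/2 + 5/2)*(7565/3782) = -5*7565/3782 = -37825/3782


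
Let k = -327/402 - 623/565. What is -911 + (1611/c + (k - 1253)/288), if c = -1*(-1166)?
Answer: -1290941103439/1412445760 ≈ -913.98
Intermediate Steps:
c = 1166
k = -145067/75710 (k = -327*1/402 - 623*1/565 = -109/134 - 623/565 = -145067/75710 ≈ -1.9161)
-911 + (1611/c + (k - 1253)/288) = -911 + (1611/1166 + (-145067/75710 - 1253)/288) = -911 + (1611*(1/1166) - 95009697/75710*1/288) = -911 + (1611/1166 - 10556633/2422720) = -911 - 4203016079/1412445760 = -1290941103439/1412445760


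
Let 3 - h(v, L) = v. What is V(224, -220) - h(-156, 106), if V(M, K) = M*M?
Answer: 50017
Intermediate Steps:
h(v, L) = 3 - v
V(M, K) = M²
V(224, -220) - h(-156, 106) = 224² - (3 - 1*(-156)) = 50176 - (3 + 156) = 50176 - 1*159 = 50176 - 159 = 50017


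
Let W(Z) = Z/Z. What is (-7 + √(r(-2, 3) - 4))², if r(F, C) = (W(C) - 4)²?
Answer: (7 - √5)² ≈ 22.695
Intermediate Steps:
W(Z) = 1
r(F, C) = 9 (r(F, C) = (1 - 4)² = (-3)² = 9)
(-7 + √(r(-2, 3) - 4))² = (-7 + √(9 - 4))² = (-7 + √5)²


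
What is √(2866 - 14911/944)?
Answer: √158744987/236 ≈ 53.387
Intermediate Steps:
√(2866 - 14911/944) = √(2690593/944) = √158744987/236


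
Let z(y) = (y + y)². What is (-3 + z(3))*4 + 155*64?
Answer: 10052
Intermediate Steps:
z(y) = 4*y² (z(y) = (2*y)² = 4*y²)
(-3 + z(3))*4 + 155*64 = (-3 + 4*3²)*4 + 155*64 = (-3 + 4*9)*4 + 9920 = (-3 + 36)*4 + 9920 = 33*4 + 9920 = 132 + 9920 = 10052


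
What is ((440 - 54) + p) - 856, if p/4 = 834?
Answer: 2866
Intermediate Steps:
p = 3336 (p = 4*834 = 3336)
((440 - 54) + p) - 856 = ((440 - 54) + 3336) - 856 = (386 + 3336) - 856 = 3722 - 856 = 2866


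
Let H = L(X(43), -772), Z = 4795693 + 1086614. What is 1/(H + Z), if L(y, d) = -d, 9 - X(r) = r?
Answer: 1/5883079 ≈ 1.6998e-7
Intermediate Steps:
X(r) = 9 - r
Z = 5882307
H = 772 (H = -1*(-772) = 772)
1/(H + Z) = 1/(772 + 5882307) = 1/5883079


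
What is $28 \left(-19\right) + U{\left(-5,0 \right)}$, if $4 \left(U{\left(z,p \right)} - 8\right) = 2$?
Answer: $- \frac{1047}{2} \approx -523.5$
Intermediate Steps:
$U{\left(z,p \right)} = \frac{17}{2}$ ($U{\left(z,p \right)} = 8 + \frac{1}{4} \cdot 2 = 8 + \frac{1}{2} = \frac{17}{2}$)
$28 \left(-19\right) + U{\left(-5,0 \right)} = 28 \left(-19\right) + \frac{17}{2} = -532 + \frac{17}{2} = - \frac{1047}{2}$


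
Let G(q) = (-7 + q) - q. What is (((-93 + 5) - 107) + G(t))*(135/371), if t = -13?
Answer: -27270/371 ≈ -73.504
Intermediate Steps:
G(q) = -7
(((-93 + 5) - 107) + G(t))*(135/371) = (((-93 + 5) - 107) - 7)*(135/371) = ((-88 - 107) - 7)*(135*(1/371)) = (-195 - 7)*(135/371) = -202*135/371 = -27270/371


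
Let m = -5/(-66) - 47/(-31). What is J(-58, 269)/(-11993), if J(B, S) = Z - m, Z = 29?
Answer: -56077/24537678 ≈ -0.0022853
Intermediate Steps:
m = 3257/2046 (m = -5*(-1/66) - 47*(-1/31) = 5/66 + 47/31 = 3257/2046 ≈ 1.5919)
J(B, S) = 56077/2046 (J(B, S) = 29 - 1*3257/2046 = 29 - 3257/2046 = 56077/2046)
J(-58, 269)/(-11993) = (56077/2046)/(-11993) = (56077/2046)*(-1/11993) = -56077/24537678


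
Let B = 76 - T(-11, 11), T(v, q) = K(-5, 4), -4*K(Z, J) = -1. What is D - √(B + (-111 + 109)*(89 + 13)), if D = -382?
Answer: -382 - 3*I*√57/2 ≈ -382.0 - 11.325*I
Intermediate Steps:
K(Z, J) = ¼ (K(Z, J) = -¼*(-1) = ¼)
T(v, q) = ¼
B = 303/4 (B = 76 - 1*¼ = 76 - ¼ = 303/4 ≈ 75.750)
D - √(B + (-111 + 109)*(89 + 13)) = -382 - √(303/4 + (-111 + 109)*(89 + 13)) = -382 - √(303/4 - 2*102) = -382 - √(303/4 - 204) = -382 - √(-513/4) = -382 - 3*I*√57/2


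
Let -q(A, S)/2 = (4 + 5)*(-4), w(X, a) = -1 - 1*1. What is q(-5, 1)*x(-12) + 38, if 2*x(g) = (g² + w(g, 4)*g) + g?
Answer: 5654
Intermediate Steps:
w(X, a) = -2 (w(X, a) = -1 - 1 = -2)
q(A, S) = 72 (q(A, S) = -2*(4 + 5)*(-4) = -18*(-4) = -2*(-36) = 72)
x(g) = g²/2 - g/2 (x(g) = ((g² - 2*g) + g)/2 = (g² - g)/2 = g²/2 - g/2)
q(-5, 1)*x(-12) + 38 = 72*((½)*(-12)*(-1 - 12)) + 38 = 72*((½)*(-12)*(-13)) + 38 = 72*78 + 38 = 5616 + 38 = 5654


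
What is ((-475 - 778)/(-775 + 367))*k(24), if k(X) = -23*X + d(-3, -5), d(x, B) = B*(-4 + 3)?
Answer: -685391/408 ≈ -1679.9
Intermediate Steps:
d(x, B) = -B (d(x, B) = B*(-1) = -B)
k(X) = 5 - 23*X (k(X) = -23*X - 1*(-5) = -23*X + 5 = 5 - 23*X)
((-475 - 778)/(-775 + 367))*k(24) = ((-475 - 778)/(-775 + 367))*(5 - 23*24) = (-1253/(-408))*(5 - 552) = -1253*(-1/408)*(-547) = (1253/408)*(-547) = -685391/408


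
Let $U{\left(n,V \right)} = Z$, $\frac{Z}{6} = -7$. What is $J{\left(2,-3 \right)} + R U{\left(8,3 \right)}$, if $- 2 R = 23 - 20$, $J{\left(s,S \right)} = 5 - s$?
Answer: $66$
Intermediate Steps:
$Z = -42$ ($Z = 6 \left(-7\right) = -42$)
$U{\left(n,V \right)} = -42$
$R = - \frac{3}{2}$ ($R = - \frac{23 - 20}{2} = \left(- \frac{1}{2}\right) 3 = - \frac{3}{2} \approx -1.5$)
$J{\left(2,-3 \right)} + R U{\left(8,3 \right)} = \left(5 - 2\right) - -63 = \left(5 - 2\right) + 63 = 3 + 63 = 66$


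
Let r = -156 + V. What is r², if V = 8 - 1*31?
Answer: 32041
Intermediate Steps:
V = -23 (V = 8 - 31 = -23)
r = -179 (r = -156 - 23 = -179)
r² = (-179)² = 32041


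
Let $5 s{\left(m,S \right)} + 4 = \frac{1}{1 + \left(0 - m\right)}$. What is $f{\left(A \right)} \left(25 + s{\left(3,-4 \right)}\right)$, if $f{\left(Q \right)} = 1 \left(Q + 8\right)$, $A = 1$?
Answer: $\frac{2169}{10} \approx 216.9$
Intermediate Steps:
$f{\left(Q \right)} = 8 + Q$ ($f{\left(Q \right)} = 1 \left(8 + Q\right) = 8 + Q$)
$s{\left(m,S \right)} = - \frac{4}{5} + \frac{1}{5 \left(1 - m\right)}$ ($s{\left(m,S \right)} = - \frac{4}{5} + \frac{1}{5 \left(1 + \left(0 - m\right)\right)} = - \frac{4}{5} + \frac{1}{5 \left(1 - m\right)}$)
$f{\left(A \right)} \left(25 + s{\left(3,-4 \right)}\right) = \left(8 + 1\right) \left(25 + \frac{3 - 12}{5 \left(-1 + 3\right)}\right) = 9 \left(25 + \frac{3 - 12}{5 \cdot 2}\right) = 9 \left(25 + \frac{1}{5} \cdot \frac{1}{2} \left(-9\right)\right) = 9 \left(25 - \frac{9}{10}\right) = 9 \cdot \frac{241}{10} = \frac{2169}{10}$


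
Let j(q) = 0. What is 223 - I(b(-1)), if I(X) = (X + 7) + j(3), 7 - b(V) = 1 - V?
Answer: 211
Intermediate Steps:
b(V) = 6 + V (b(V) = 7 - (1 - V) = 7 + (-1 + V) = 6 + V)
I(X) = 7 + X (I(X) = (X + 7) + 0 = (7 + X) + 0 = 7 + X)
223 - I(b(-1)) = 223 - (7 + (6 - 1)) = 223 - (7 + 5) = 223 - 1*12 = 223 - 12 = 211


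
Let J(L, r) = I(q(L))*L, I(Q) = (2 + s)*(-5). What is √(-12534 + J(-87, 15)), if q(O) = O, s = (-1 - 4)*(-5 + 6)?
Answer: I*√13839 ≈ 117.64*I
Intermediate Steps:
s = -5 (s = -5*1 = -5)
I(Q) = 15 (I(Q) = (2 - 5)*(-5) = -3*(-5) = 15)
J(L, r) = 15*L
√(-12534 + J(-87, 15)) = √(-12534 + 15*(-87)) = √(-12534 - 1305) = √(-13839) = I*√13839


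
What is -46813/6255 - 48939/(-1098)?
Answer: 28301419/763110 ≈ 37.087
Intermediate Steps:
-46813/6255 - 48939/(-1098) = -46813*1/6255 - 48939*(-1/1098) = -46813/6255 + 16313/366 = 28301419/763110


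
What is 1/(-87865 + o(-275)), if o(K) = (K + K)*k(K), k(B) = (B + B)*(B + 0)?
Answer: -1/83275365 ≈ -1.2008e-8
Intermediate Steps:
k(B) = 2*B² (k(B) = (2*B)*B = 2*B²)
o(K) = 4*K³ (o(K) = (K + K)*(2*K²) = (2*K)*(2*K²) = 4*K³)
1/(-87865 + o(-275)) = 1/(-87865 + 4*(-275)³) = 1/(-87865 + 4*(-20796875)) = 1/(-87865 - 83187500) = 1/(-83275365) = -1/83275365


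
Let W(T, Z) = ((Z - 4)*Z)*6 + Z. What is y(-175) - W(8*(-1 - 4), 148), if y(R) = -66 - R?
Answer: -127911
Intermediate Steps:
W(T, Z) = Z + 6*Z*(-4 + Z) (W(T, Z) = ((-4 + Z)*Z)*6 + Z = (Z*(-4 + Z))*6 + Z = 6*Z*(-4 + Z) + Z = Z + 6*Z*(-4 + Z))
y(-175) - W(8*(-1 - 4), 148) = (-66 - 1*(-175)) - 148*(-23 + 6*148) = (-66 + 175) - 148*(-23 + 888) = 109 - 148*865 = 109 - 1*128020 = 109 - 128020 = -127911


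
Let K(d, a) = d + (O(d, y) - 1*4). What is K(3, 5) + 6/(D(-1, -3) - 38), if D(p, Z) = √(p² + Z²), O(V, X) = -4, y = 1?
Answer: -1233/239 - √10/239 ≈ -5.1722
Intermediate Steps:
K(d, a) = -8 + d (K(d, a) = d + (-4 - 1*4) = d + (-4 - 4) = d - 8 = -8 + d)
D(p, Z) = √(Z² + p²)
K(3, 5) + 6/(D(-1, -3) - 38) = (-8 + 3) + 6/(√((-3)² + (-1)²) - 38) = -5 + 6/(√(9 + 1) - 38) = -5 + 6/(√10 - 38) = -5 + 6/(-38 + √10)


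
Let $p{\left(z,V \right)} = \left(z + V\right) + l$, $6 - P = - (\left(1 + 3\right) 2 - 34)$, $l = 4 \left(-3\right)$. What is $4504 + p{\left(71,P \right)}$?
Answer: $4543$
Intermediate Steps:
$l = -12$
$P = -20$ ($P = 6 - - (\left(1 + 3\right) 2 - 34) = 6 - - (4 \cdot 2 - 34) = 6 - - (8 - 34) = 6 - \left(-1\right) \left(-26\right) = 6 - 26 = -20$)
$p{\left(z,V \right)} = -12 + V + z$ ($p{\left(z,V \right)} = \left(z + V\right) - 12 = \left(V + z\right) - 12 = -12 + V + z$)
$4504 + p{\left(71,P \right)} = 4504 - -39 = 4504 + 39 = 4543$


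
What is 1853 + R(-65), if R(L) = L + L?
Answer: 1723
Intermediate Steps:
R(L) = 2*L
1853 + R(-65) = 1853 + 2*(-65) = 1853 - 130 = 1723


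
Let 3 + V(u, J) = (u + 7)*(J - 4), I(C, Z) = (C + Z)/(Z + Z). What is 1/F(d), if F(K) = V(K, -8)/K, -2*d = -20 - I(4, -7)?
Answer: -283/5832 ≈ -0.048525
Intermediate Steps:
I(C, Z) = (C + Z)/(2*Z) (I(C, Z) = (C + Z)/((2*Z)) = (C + Z)*(1/(2*Z)) = (C + Z)/(2*Z))
V(u, J) = -3 + (-4 + J)*(7 + u) (V(u, J) = -3 + (u + 7)*(J - 4) = -3 + (7 + u)*(-4 + J) = -3 + (-4 + J)*(7 + u))
d = 283/28 (d = -(-20 - (4 - 7)/(2*(-7)))/2 = -(-20 - (-1)*(-3)/(2*7))/2 = -(-20 - 1*3/14)/2 = -(-20 - 3/14)/2 = -½*(-283/14) = 283/28 ≈ 10.107)
F(K) = (-87 - 12*K)/K (F(K) = (-31 - 4*K + 7*(-8) - 8*K)/K = (-31 - 4*K - 56 - 8*K)/K = (-87 - 12*K)/K)
1/F(d) = 1/(-12 - 87/283/28) = 1/(-12 - 87*28/283) = 1/(-12 - 2436/283) = 1/(-5832/283) = -283/5832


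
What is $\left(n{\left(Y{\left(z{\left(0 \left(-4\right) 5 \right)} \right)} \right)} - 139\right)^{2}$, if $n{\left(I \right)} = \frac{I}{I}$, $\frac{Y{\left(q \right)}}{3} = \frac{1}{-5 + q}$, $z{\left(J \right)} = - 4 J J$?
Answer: $19044$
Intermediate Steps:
$z{\left(J \right)} = - 4 J^{2}$
$Y{\left(q \right)} = \frac{3}{-5 + q}$
$n{\left(I \right)} = 1$
$\left(n{\left(Y{\left(z{\left(0 \left(-4\right) 5 \right)} \right)} \right)} - 139\right)^{2} = \left(1 - 139\right)^{2} = \left(-138\right)^{2} = 19044$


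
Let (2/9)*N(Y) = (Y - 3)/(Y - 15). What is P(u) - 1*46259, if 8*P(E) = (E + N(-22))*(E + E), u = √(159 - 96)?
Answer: -184973/4 + 675*√7/296 ≈ -46237.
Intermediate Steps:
u = 3*√7 (u = √63 = 3*√7 ≈ 7.9373)
N(Y) = 9*(-3 + Y)/(2*(-15 + Y)) (N(Y) = 9*((Y - 3)/(Y - 15))/2 = 9*((-3 + Y)/(-15 + Y))/2 = 9*(-3 + Y)/(2*(-15 + Y)))
P(E) = E*(225/74 + E)/4 (P(E) = ((E + 9*(-3 - 22)/(2*(-15 - 22)))*(E + E))/8 = ((E + (9/2)*(-25)/(-37))*(2*E))/8 = ((E + (9/2)*(-1/37)*(-25))*(2*E))/8 = ((E + 225/74)*(2*E))/8 = ((225/74 + E)*(2*E))/8 = (2*E*(225/74 + E))/8 = E*(225/74 + E)/4)
P(u) - 1*46259 = (3*√7)*(225 + 74*(3*√7))/296 - 1*46259 = (3*√7)*(225 + 222*√7)/296 - 46259 = 3*√7*(225 + 222*√7)/296 - 46259 = -46259 + 3*√7*(225 + 222*√7)/296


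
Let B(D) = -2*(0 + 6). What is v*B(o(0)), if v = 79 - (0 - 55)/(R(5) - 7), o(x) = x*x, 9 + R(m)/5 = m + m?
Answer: -618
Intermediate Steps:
R(m) = -45 + 10*m (R(m) = -45 + 5*(m + m) = -45 + 5*(2*m) = -45 + 10*m)
o(x) = x²
B(D) = -12 (B(D) = -2*6 = -12)
v = 103/2 (v = 79 - (0 - 55)/((-45 + 10*5) - 7) = 79 - (-55)/((-45 + 50) - 7) = 79 - (-55)/(5 - 7) = 79 - (-55)/(-2) = 79 - (-55)*(-1)/2 = 79 - 1*55/2 = 79 - 55/2 = 103/2 ≈ 51.500)
v*B(o(0)) = (103/2)*(-12) = -618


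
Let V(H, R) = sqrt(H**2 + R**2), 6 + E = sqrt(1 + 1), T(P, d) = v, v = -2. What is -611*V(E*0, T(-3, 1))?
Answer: -1222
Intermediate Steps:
T(P, d) = -2
E = -6 + sqrt(2) (E = -6 + sqrt(1 + 1) = -6 + sqrt(2) ≈ -4.5858)
-611*V(E*0, T(-3, 1)) = -611*sqrt(((-6 + sqrt(2))*0)**2 + (-2)**2) = -611*sqrt(0**2 + 4) = -611*sqrt(0 + 4) = -611*sqrt(4) = -611*2 = -1222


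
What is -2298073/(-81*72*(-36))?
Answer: -2298073/209952 ≈ -10.946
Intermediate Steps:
-2298073/(-81*72*(-36)) = -2298073/((-5832*(-36))) = -2298073/209952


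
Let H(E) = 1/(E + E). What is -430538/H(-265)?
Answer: 228185140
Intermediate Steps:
H(E) = 1/(2*E)
-430538/H(-265) = -430538/((½)/(-265)) = -430538/((½)*(-1/265)) = -430538/(-1/530) = -430538*(-530) = 228185140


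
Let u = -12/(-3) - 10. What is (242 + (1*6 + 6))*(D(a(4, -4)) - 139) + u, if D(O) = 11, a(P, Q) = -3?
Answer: -32518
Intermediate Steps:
u = -6 (u = -12*(-1)/3 - 10 = -1*(-4) - 10 = 4 - 10 = -6)
(242 + (1*6 + 6))*(D(a(4, -4)) - 139) + u = (242 + (1*6 + 6))*(11 - 139) - 6 = (242 + (6 + 6))*(-128) - 6 = (242 + 12)*(-128) - 6 = 254*(-128) - 6 = -32512 - 6 = -32518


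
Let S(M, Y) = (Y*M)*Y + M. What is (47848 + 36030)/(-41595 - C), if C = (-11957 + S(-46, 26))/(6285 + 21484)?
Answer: -166372013/82500604 ≈ -2.0166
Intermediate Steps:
S(M, Y) = M + M*Y² (S(M, Y) = (M*Y)*Y + M = M*Y² + M = M + M*Y²)
C = -6157/3967 (C = (-11957 - 46*(1 + 26²))/(6285 + 21484) = (-11957 - 46*(1 + 676))/27769 = (-11957 - 46*677)*(1/27769) = (-11957 - 31142)*(1/27769) = -43099*1/27769 = -6157/3967 ≈ -1.5521)
(47848 + 36030)/(-41595 - C) = (47848 + 36030)/(-41595 - 1*(-6157/3967)) = 83878/(-41595 + 6157/3967) = 83878/(-165001208/3967) = 83878*(-3967/165001208) = -166372013/82500604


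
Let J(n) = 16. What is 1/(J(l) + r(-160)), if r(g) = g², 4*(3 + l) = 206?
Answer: 1/25616 ≈ 3.9038e-5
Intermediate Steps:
l = 97/2 (l = -3 + (¼)*206 = -3 + 103/2 = 97/2 ≈ 48.500)
1/(J(l) + r(-160)) = 1/(16 + (-160)²) = 1/(16 + 25600) = 1/25616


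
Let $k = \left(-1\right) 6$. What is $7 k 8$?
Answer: $-336$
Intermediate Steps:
$k = -6$
$7 k 8 = 7 \left(-6\right) 8 = \left(-42\right) 8 = -336$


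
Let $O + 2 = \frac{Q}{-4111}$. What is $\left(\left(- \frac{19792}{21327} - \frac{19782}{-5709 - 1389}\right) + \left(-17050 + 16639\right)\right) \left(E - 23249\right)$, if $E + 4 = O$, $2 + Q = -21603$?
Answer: $\frac{46982262833447600}{4939041731} \approx 9.5124 \cdot 10^{6}$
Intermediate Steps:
$Q = -21605$ ($Q = -2 - 21603 = -21605$)
$O = \frac{13383}{4111}$ ($O = -2 - \frac{21605}{-4111} = -2 - - \frac{21605}{4111} = -2 + \frac{21605}{4111} = \frac{13383}{4111} \approx 3.2554$)
$E = - \frac{3061}{4111}$ ($E = -4 + \frac{13383}{4111} = - \frac{3061}{4111} \approx -0.74459$)
$\left(\left(- \frac{19792}{21327} - \frac{19782}{-5709 - 1389}\right) + \left(-17050 + 16639\right)\right) \left(E - 23249\right) = \left(\left(- \frac{19792}{21327} - \frac{19782}{-5709 - 1389}\right) + \left(-17050 + 16639\right)\right) \left(- \frac{3061}{4111} - 23249\right) = \left(\left(\left(-19792\right) \frac{1}{21327} - \frac{19782}{-7098}\right) - 411\right) \left(- \frac{95579700}{4111}\right) = \left(\left(- \frac{19792}{21327} - - \frac{471}{169}\right) - 411\right) \left(- \frac{95579700}{4111}\right) = \left(\left(- \frac{19792}{21327} + \frac{471}{169}\right) - 411\right) \left(- \frac{95579700}{4111}\right) = \left(\frac{6700169}{3604263} - 411\right) \left(- \frac{95579700}{4111}\right) = \left(- \frac{1474651924}{3604263}\right) \left(- \frac{95579700}{4111}\right) = \frac{46982262833447600}{4939041731}$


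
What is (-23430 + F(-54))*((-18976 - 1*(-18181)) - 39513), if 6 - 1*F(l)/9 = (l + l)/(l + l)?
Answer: 942602580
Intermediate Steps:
F(l) = 45 (F(l) = 54 - 9*(l + l)/(l + l) = 54 - 9*2*l/(2*l) = 54 - 9*2*l*1/(2*l) = 54 - 9*1 = 54 - 9 = 45)
(-23430 + F(-54))*((-18976 - 1*(-18181)) - 39513) = (-23430 + 45)*((-18976 - 1*(-18181)) - 39513) = -23385*((-18976 + 18181) - 39513) = -23385*(-795 - 39513) = -23385*(-40308) = 942602580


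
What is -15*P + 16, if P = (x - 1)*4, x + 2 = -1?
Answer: 256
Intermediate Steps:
x = -3 (x = -2 - 1 = -3)
P = -16 (P = (-3 - 1)*4 = -4*4 = -16)
-15*P + 16 = -15*(-16) + 16 = 240 + 16 = 256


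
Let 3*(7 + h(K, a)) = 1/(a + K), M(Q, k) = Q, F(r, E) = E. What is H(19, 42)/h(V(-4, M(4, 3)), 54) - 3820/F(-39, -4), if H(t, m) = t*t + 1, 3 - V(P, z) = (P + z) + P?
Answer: 578077/640 ≈ 903.25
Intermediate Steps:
V(P, z) = 3 - z - 2*P (V(P, z) = 3 - ((P + z) + P) = 3 - (z + 2*P) = 3 + (-z - 2*P) = 3 - z - 2*P)
h(K, a) = -7 + 1/(3*(K + a)) (h(K, a) = -7 + 1/(3*(a + K)) = -7 + 1/(3*(K + a)))
H(t, m) = 1 + t² (H(t, m) = t² + 1 = 1 + t²)
H(19, 42)/h(V(-4, M(4, 3)), 54) - 3820/F(-39, -4) = (1 + 19²)/(((⅓ - 7*(3 - 1*4 - 2*(-4)) - 7*54)/((3 - 1*4 - 2*(-4)) + 54))) - 3820/(-4) = (1 + 361)/(((⅓ - 7*(3 - 4 + 8) - 378)/((3 - 4 + 8) + 54))) - 3820*(-¼) = 362/(((⅓ - 7*7 - 378)/(7 + 54))) + 955 = 362/(((⅓ - 49 - 378)/61)) + 955 = 362/(((1/61)*(-1280/3))) + 955 = 362/(-1280/183) + 955 = 362*(-183/1280) + 955 = -33123/640 + 955 = 578077/640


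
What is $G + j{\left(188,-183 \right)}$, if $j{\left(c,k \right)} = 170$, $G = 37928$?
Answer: $38098$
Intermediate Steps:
$G + j{\left(188,-183 \right)} = 37928 + 170 = 38098$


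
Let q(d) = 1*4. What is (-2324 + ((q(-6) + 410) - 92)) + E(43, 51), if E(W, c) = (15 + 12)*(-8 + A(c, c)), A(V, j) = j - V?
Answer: -2218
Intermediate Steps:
q(d) = 4
E(W, c) = -216 (E(W, c) = (15 + 12)*(-8 + (c - c)) = 27*(-8 + 0) = 27*(-8) = -216)
(-2324 + ((q(-6) + 410) - 92)) + E(43, 51) = (-2324 + ((4 + 410) - 92)) - 216 = (-2324 + (414 - 92)) - 216 = (-2324 + 322) - 216 = -2002 - 216 = -2218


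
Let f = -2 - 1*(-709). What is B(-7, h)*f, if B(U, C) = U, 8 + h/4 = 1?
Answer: -4949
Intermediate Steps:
h = -28 (h = -32 + 4*1 = -32 + 4 = -28)
f = 707 (f = -2 + 709 = 707)
B(-7, h)*f = -7*707 = -4949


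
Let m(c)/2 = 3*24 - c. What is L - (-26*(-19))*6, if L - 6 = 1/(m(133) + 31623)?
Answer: -93179957/31501 ≈ -2958.0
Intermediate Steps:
m(c) = 144 - 2*c (m(c) = 2*(3*24 - c) = 2*(72 - c) = 144 - 2*c)
L = 189007/31501 (L = 6 + 1/((144 - 2*133) + 31623) = 6 + 1/((144 - 266) + 31623) = 6 + 1/(-122 + 31623) = 6 + 1/31501 = 189007/31501 ≈ 6.0000)
L - (-26*(-19))*6 = 189007/31501 - (-26*(-19))*6 = 189007/31501 - 494*6 = 189007/31501 - 1*2964 = 189007/31501 - 2964 = -93179957/31501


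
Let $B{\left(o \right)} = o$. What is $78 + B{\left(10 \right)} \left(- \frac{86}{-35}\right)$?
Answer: $\frac{718}{7} \approx 102.57$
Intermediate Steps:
$78 + B{\left(10 \right)} \left(- \frac{86}{-35}\right) = 78 + 10 \left(- \frac{86}{-35}\right) = 78 + 10 \left(\left(-86\right) \left(- \frac{1}{35}\right)\right) = 78 + 10 \cdot \frac{86}{35} = 78 + \frac{172}{7} = \frac{718}{7}$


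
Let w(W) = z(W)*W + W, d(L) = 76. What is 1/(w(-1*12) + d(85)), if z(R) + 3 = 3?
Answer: 1/64 ≈ 0.015625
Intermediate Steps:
z(R) = 0 (z(R) = -3 + 3 = 0)
w(W) = W (w(W) = 0*W + W = 0 + W = W)
1/(w(-1*12) + d(85)) = 1/(-1*12 + 76) = 1/(-12 + 76) = 1/64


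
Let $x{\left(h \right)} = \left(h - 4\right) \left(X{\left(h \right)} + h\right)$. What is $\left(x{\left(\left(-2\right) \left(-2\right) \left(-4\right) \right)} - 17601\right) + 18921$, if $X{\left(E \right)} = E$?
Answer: $1960$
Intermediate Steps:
$x{\left(h \right)} = 2 h \left(-4 + h\right)$ ($x{\left(h \right)} = \left(h - 4\right) \left(h + h\right) = \left(-4 + h\right) 2 h = 2 h \left(-4 + h\right)$)
$\left(x{\left(\left(-2\right) \left(-2\right) \left(-4\right) \right)} - 17601\right) + 18921 = \left(2 \left(-2\right) \left(-2\right) \left(-4\right) \left(-4 + \left(-2\right) \left(-2\right) \left(-4\right)\right) - 17601\right) + 18921 = \left(2 \cdot 4 \left(-4\right) \left(-4 + 4 \left(-4\right)\right) - 17601\right) + 18921 = \left(2 \left(-16\right) \left(-4 - 16\right) - 17601\right) + 18921 = \left(2 \left(-16\right) \left(-20\right) - 17601\right) + 18921 = \left(640 - 17601\right) + 18921 = -16961 + 18921 = 1960$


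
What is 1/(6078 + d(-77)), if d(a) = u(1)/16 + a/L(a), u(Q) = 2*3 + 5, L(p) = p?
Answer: 16/97275 ≈ 0.00016448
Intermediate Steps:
u(Q) = 11 (u(Q) = 6 + 5 = 11)
d(a) = 27/16 (d(a) = 11/16 + a/a = 11*(1/16) + 1 = 11/16 + 1 = 27/16)
1/(6078 + d(-77)) = 1/(6078 + 27/16) = 1/(97275/16) = 16/97275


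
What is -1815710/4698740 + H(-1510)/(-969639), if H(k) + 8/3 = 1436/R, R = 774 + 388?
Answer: -306868484894911/794125015012098 ≈ -0.38642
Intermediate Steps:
R = 1162
H(k) = -2494/1743 (H(k) = -8/3 + 1436/1162 = -8/3 + 1436*(1/1162) = -8/3 + 718/581 = -2494/1743)
-1815710/4698740 + H(-1510)/(-969639) = -1815710/4698740 - 2494/1743/(-969639) = -1815710*1/4698740 - 2494/1743*(-1/969639) = -181571/469874 + 2494/1690080777 = -306868484894911/794125015012098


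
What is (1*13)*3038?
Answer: 39494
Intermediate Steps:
(1*13)*3038 = 13*3038 = 39494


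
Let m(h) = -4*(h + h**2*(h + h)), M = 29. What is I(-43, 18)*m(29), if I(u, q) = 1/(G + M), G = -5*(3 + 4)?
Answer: 32538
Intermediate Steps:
G = -35 (G = -5*7 = -35)
m(h) = -8*h**3 - 4*h (m(h) = -4*(h + h**2*(2*h)) = -4*(h + 2*h**3) = -8*h**3 - 4*h)
I(u, q) = -1/6 (I(u, q) = 1/(-35 + 29) = 1/(-6) = -1/6)
I(-43, 18)*m(29) = -(-8*29**3 - 4*29)/6 = -(-8*24389 - 116)/6 = -(-195112 - 116)/6 = -1/6*(-195228) = 32538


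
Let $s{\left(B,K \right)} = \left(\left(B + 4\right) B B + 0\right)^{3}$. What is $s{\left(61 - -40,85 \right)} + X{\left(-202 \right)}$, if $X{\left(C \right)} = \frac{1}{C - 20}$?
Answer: $\frac{272802982683365142749}{222} \approx 1.2288 \cdot 10^{18}$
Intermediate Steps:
$X{\left(C \right)} = \frac{1}{-20 + C}$
$s{\left(B,K \right)} = B^{6} \left(4 + B\right)^{3}$ ($s{\left(B,K \right)} = \left(\left(4 + B\right) B B + 0\right)^{3} = \left(B \left(4 + B\right) B + 0\right)^{3} = \left(B^{2} \left(4 + B\right) + 0\right)^{3} = \left(B^{2} \left(4 + B\right)\right)^{3} = B^{6} \left(4 + B\right)^{3}$)
$s{\left(61 - -40,85 \right)} + X{\left(-202 \right)} = \left(61 - -40\right)^{6} \left(4 + \left(61 - -40\right)\right)^{3} + \frac{1}{-20 - 202} = \left(61 + 40\right)^{6} \left(4 + \left(61 + 40\right)\right)^{3} + \frac{1}{-222} = 101^{6} \left(4 + 101\right)^{3} - \frac{1}{222} = 1061520150601 \cdot 105^{3} - \frac{1}{222} = 1061520150601 \cdot 1157625 - \frac{1}{222} = 1228842264339482625 - \frac{1}{222} = \frac{272802982683365142749}{222}$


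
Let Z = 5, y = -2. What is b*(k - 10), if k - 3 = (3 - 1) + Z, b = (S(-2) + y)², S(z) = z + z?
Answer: 0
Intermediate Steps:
S(z) = 2*z
b = 36 (b = (2*(-2) - 2)² = (-4 - 2)² = (-6)² = 36)
k = 10 (k = 3 + ((3 - 1) + 5) = 3 + (2 + 5) = 3 + 7 = 10)
b*(k - 10) = 36*(10 - 10) = 36*0 = 0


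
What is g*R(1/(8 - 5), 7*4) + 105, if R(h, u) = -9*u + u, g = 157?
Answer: -35063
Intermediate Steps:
R(h, u) = -8*u
g*R(1/(8 - 5), 7*4) + 105 = 157*(-56*4) + 105 = 157*(-8*28) + 105 = 157*(-224) + 105 = -35168 + 105 = -35063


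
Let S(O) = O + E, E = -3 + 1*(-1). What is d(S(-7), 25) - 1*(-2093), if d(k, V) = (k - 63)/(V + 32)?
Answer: 119227/57 ≈ 2091.7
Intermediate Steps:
E = -4 (E = -3 - 1 = -4)
S(O) = -4 + O (S(O) = O - 4 = -4 + O)
d(k, V) = (-63 + k)/(32 + V)
d(S(-7), 25) - 1*(-2093) = (-63 + (-4 - 7))/(32 + 25) - 1*(-2093) = (-63 - 11)/57 + 2093 = (1/57)*(-74) + 2093 = -74/57 + 2093 = 119227/57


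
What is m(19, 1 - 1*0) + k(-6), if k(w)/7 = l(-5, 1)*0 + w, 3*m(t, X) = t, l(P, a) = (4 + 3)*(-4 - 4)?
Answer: -107/3 ≈ -35.667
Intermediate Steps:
l(P, a) = -56 (l(P, a) = 7*(-8) = -56)
m(t, X) = t/3
k(w) = 7*w (k(w) = 7*(-56*0 + w) = 7*(0 + w) = 7*w)
m(19, 1 - 1*0) + k(-6) = (⅓)*19 + 7*(-6) = 19/3 - 42 = -107/3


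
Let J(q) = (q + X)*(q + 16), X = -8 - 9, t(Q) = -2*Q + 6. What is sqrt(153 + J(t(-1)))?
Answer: 3*I*sqrt(7) ≈ 7.9373*I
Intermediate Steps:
t(Q) = 6 - 2*Q
X = -17
J(q) = (-17 + q)*(16 + q) (J(q) = (q - 17)*(q + 16) = (-17 + q)*(16 + q))
sqrt(153 + J(t(-1))) = sqrt(153 + (-272 + (6 - 2*(-1))**2 - (6 - 2*(-1)))) = sqrt(153 + (-272 + (6 + 2)**2 - (6 + 2))) = sqrt(153 + (-272 + 8**2 - 1*8)) = sqrt(153 + (-272 + 64 - 8)) = sqrt(153 - 216) = sqrt(-63) = 3*I*sqrt(7)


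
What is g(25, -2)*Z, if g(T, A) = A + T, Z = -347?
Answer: -7981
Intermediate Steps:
g(25, -2)*Z = (-2 + 25)*(-347) = 23*(-347) = -7981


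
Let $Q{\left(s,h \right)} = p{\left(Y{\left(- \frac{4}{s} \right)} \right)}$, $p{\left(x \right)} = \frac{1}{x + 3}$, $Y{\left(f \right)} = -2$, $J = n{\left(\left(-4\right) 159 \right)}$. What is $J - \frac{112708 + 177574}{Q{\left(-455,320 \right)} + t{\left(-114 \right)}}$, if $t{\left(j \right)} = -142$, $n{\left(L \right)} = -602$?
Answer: $\frac{205400}{141} \approx 1456.7$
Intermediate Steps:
$J = -602$
$p{\left(x \right)} = \frac{1}{3 + x}$
$Q{\left(s,h \right)} = 1$ ($Q{\left(s,h \right)} = \frac{1}{3 - 2} = 1^{-1} = 1$)
$J - \frac{112708 + 177574}{Q{\left(-455,320 \right)} + t{\left(-114 \right)}} = -602 - \frac{112708 + 177574}{1 - 142} = -602 - \frac{290282}{-141} = -602 - 290282 \left(- \frac{1}{141}\right) = -602 - - \frac{290282}{141} = -602 + \frac{290282}{141} = \frac{205400}{141}$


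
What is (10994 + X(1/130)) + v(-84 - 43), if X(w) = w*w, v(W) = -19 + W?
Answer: 183331201/16900 ≈ 10848.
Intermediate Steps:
X(w) = w²
(10994 + X(1/130)) + v(-84 - 43) = (10994 + (1/130)²) + (-19 + (-84 - 43)) = (10994 + (1/130)²) + (-19 - 127) = (10994 + 1/16900) - 146 = 185798601/16900 - 146 = 183331201/16900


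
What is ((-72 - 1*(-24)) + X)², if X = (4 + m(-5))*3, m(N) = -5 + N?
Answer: 4356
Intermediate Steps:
X = -18 (X = (4 + (-5 - 5))*3 = (4 - 10)*3 = -6*3 = -18)
((-72 - 1*(-24)) + X)² = ((-72 - 1*(-24)) - 18)² = ((-72 + 24) - 18)² = (-48 - 18)² = (-66)² = 4356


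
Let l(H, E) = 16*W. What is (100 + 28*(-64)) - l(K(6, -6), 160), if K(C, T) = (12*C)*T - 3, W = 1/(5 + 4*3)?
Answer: -28780/17 ≈ -1692.9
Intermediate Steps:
W = 1/17 (W = 1/(5 + 12) = 1/17 ≈ 0.058824)
K(C, T) = -3 + 12*C*T (K(C, T) = 12*C*T - 3 = -3 + 12*C*T)
l(H, E) = 16/17 (l(H, E) = 16*(1/17) = 16/17)
(100 + 28*(-64)) - l(K(6, -6), 160) = (100 + 28*(-64)) - 1*16/17 = (100 - 1792) - 16/17 = -1692 - 16/17 = -28780/17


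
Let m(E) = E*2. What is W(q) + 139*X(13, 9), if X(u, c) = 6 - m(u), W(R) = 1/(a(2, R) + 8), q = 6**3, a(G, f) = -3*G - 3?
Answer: -2781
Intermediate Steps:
m(E) = 2*E
a(G, f) = -3 - 3*G
q = 216
W(R) = -1 (W(R) = 1/((-3 - 3*2) + 8) = 1/((-3 - 6) + 8) = 1/(-9 + 8) = 1/(-1) = -1)
X(u, c) = 6 - 2*u
W(q) + 139*X(13, 9) = -1 + 139*(6 - 2*13) = -1 + 139*(6 - 26) = -1 + 139*(-20) = -1 - 2780 = -2781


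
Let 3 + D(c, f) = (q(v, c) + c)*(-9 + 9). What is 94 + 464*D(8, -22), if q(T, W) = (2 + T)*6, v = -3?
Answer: -1298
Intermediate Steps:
q(T, W) = 12 + 6*T
D(c, f) = -3 (D(c, f) = -3 + ((12 + 6*(-3)) + c)*(-9 + 9) = -3 + ((12 - 18) + c)*0 = -3 + (-6 + c)*0 = -3 + 0 = -3)
94 + 464*D(8, -22) = 94 + 464*(-3) = 94 - 1392 = -1298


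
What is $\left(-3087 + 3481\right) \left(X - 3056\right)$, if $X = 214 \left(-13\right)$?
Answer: $-2300172$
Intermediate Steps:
$X = -2782$
$\left(-3087 + 3481\right) \left(X - 3056\right) = \left(-3087 + 3481\right) \left(-2782 - 3056\right) = 394 \left(-5838\right) = -2300172$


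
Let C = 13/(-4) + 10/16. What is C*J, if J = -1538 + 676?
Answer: 9051/4 ≈ 2262.8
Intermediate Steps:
J = -862
C = -21/8 (C = 13*(-1/4) + 10*(1/16) = -13/4 + 5/8 = -21/8 ≈ -2.6250)
C*J = -21/8*(-862) = 9051/4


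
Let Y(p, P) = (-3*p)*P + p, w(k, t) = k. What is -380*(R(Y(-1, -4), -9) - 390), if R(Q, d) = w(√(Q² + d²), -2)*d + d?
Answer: 151620 + 17100*√10 ≈ 2.0570e+5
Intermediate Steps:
Y(p, P) = p - 3*P*p (Y(p, P) = -3*P*p + p = p - 3*P*p)
R(Q, d) = d + d*√(Q² + d²) (R(Q, d) = √(Q² + d²)*d + d = d*√(Q² + d²) + d = d + d*√(Q² + d²))
-380*(R(Y(-1, -4), -9) - 390) = -380*(-9*(1 + √((-(1 - 3*(-4)))² + (-9)²)) - 390) = -380*(-9*(1 + √((-(1 + 12))² + 81)) - 390) = -380*(-9*(1 + √((-1*13)² + 81)) - 390) = -380*(-9*(1 + √((-13)² + 81)) - 390) = -380*(-9*(1 + √(169 + 81)) - 390) = -380*(-9*(1 + √250) - 390) = -380*(-9*(1 + 5*√10) - 390) = -380*((-9 - 45*√10) - 390) = -380*(-399 - 45*√10) = 151620 + 17100*√10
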